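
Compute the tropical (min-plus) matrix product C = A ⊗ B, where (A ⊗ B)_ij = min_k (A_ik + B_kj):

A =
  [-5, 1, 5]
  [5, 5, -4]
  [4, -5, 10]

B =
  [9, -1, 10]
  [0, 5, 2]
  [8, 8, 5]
A ⊗ B =
  [1, -6, 3]
  [4, 4, 1]
  [-5, 0, -3]

Apply the min-plus product entry-by-entry:
  C[0][0] = min over k of (A[0][0] + B[0][0] = -5 + 9 = 4, A[0][1] + B[1][0] = 1 + 0 = 1, A[0][2] + B[2][0] = 5 + 8 = 13) = 1 (attained at k = 1)
  C[0][1] = min over k of (A[0][0] + B[0][1] = -5 + -1 = -6, A[0][1] + B[1][1] = 1 + 5 = 6, A[0][2] + B[2][1] = 5 + 8 = 13) = -6 (attained at k = 0)
  C[0][2] = min over k of (A[0][0] + B[0][2] = -5 + 10 = 5, A[0][1] + B[1][2] = 1 + 2 = 3, A[0][2] + B[2][2] = 5 + 5 = 10) = 3 (attained at k = 1)
  C[1][0] = min over k of (A[1][0] + B[0][0] = 5 + 9 = 14, A[1][1] + B[1][0] = 5 + 0 = 5, A[1][2] + B[2][0] = -4 + 8 = 4) = 4 (attained at k = 2)
  C[1][1] = min over k of (A[1][0] + B[0][1] = 5 + -1 = 4, A[1][1] + B[1][1] = 5 + 5 = 10, A[1][2] + B[2][1] = -4 + 8 = 4) = 4 (attained at k = 0)
  C[1][2] = min over k of (A[1][0] + B[0][2] = 5 + 10 = 15, A[1][1] + B[1][2] = 5 + 2 = 7, A[1][2] + B[2][2] = -4 + 5 = 1) = 1 (attained at k = 2)
  C[2][0] = min over k of (A[2][0] + B[0][0] = 4 + 9 = 13, A[2][1] + B[1][0] = -5 + 0 = -5, A[2][2] + B[2][0] = 10 + 8 = 18) = -5 (attained at k = 1)
  C[2][1] = min over k of (A[2][0] + B[0][1] = 4 + -1 = 3, A[2][1] + B[1][1] = -5 + 5 = 0, A[2][2] + B[2][1] = 10 + 8 = 18) = 0 (attained at k = 1)
  C[2][2] = min over k of (A[2][0] + B[0][2] = 4 + 10 = 14, A[2][1] + B[1][2] = -5 + 2 = -3, A[2][2] + B[2][2] = 10 + 5 = 15) = -3 (attained at k = 1)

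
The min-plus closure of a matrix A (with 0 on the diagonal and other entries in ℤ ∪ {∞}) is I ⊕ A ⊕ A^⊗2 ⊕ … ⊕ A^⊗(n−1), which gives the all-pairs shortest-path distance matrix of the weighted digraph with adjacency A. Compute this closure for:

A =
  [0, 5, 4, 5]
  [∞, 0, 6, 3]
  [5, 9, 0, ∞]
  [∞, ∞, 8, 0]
Closure =
  [0, 5, 4, 5]
  [11, 0, 6, 3]
  [5, 9, 0, 10]
  [13, 17, 8, 0]

This is the Floyd-Warshall all-pairs shortest-path computation. For each intermediate vertex k = 0, 1, …, 3, update dist[i][j] ← min(dist[i][j], dist[i][k] + dist[k][j]). The final matrix gives, for each (i, j), the minimum total weight of any directed path from i to j (possibly empty when i = j).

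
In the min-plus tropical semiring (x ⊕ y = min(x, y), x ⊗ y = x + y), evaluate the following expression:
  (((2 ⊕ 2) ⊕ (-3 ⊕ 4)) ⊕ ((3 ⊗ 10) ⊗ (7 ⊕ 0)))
(((2 ⊕ 2) ⊕ (-3 ⊕ 4)) ⊕ ((3 ⊗ 10) ⊗ (7 ⊕ 0))) = -3

Expand innermost to outermost. Recall ⊕ takes the minimum of its arguments and ⊗ takes their sum. Working out the expression (((2 ⊕ 2) ⊕ (-3 ⊕ 4)) ⊕ ((3 ⊗ 10) ⊗ (7 ⊕ 0))) gives -3.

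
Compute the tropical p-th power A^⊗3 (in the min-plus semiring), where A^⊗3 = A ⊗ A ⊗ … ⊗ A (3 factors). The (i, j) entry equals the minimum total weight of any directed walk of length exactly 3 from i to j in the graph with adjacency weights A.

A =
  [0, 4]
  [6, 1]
A^⊗3 =
  [0, 4]
  [6, 3]

Each entry (A^⊗3)_ij equals the minimum over all length-3 walks i = v_0 → v_1 → … → v_3 = j of Σ_t A[v_t][v_{t+1}]. For example, for (i, j) = (0, 1) we minimise over 4 possible intermediate vertex sequences; the minimum is 4, attained along the walk 0 → 0 → 0 → 1.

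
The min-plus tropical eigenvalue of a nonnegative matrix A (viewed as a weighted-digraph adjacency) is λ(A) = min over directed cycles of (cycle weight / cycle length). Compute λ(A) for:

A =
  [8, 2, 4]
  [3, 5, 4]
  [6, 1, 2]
λ(A) = 2

Enumerate directed cycles and compute their means (weight / length). Sample:
  cycle 0 → 0: weight = 8, length = 1, mean = 8/1 ≈ 8.000
  cycle 1 → 1: weight = 5, length = 1, mean = 5/1 ≈ 5.000
  cycle 2 → 2: weight = 2, length = 1, mean = 2/1 ≈ 2.000
  cycle 0 → 1 → 0: weight = 5, length = 2, mean = 5/2 ≈ 2.500
  cycle 0 → 2 → 0: weight = 10, length = 2, mean = 10/2 ≈ 5.000
  cycle 1 → 0 → 1: weight = 5, length = 2, mean = 5/2 ≈ 2.500
Minimum mean = 2.000, attained e.g. along the cycle 2 → 2 with weight 2 and length 1. So λ(A) = 2/1 = 2.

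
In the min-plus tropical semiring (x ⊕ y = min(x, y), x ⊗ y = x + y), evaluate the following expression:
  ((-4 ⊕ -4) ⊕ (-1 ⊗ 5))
((-4 ⊕ -4) ⊕ (-1 ⊗ 5)) = -4

Expand innermost to outermost. Recall ⊕ takes the minimum of its arguments and ⊗ takes their sum. Working out the expression ((-4 ⊕ -4) ⊕ (-1 ⊗ 5)) gives -4.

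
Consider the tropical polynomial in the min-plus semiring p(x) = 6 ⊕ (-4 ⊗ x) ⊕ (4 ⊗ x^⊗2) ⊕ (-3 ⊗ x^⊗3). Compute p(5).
p(5) = 1

A tropical monomial a ⊗ x^⊗i evaluates to a + i · x. Evaluating each term at x = 5:
  Term 0 contributes 6 + 0 · 5 = 6
  Term 1 contributes -4 + 1 · 5 = 1
  Term 2 contributes 4 + 2 · 5 = 14
  Term 3 contributes -3 + 3 · 5 = 12
p(5) = ⊕ of these = min[6, 1, 14, 12] = 1.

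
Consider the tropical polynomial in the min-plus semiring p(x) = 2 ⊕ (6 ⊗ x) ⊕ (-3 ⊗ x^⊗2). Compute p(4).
p(4) = 2

A tropical monomial a ⊗ x^⊗i evaluates to a + i · x. Evaluating each term at x = 4:
  Term 0 contributes 2 + 0 · 4 = 2
  Term 1 contributes 6 + 1 · 4 = 10
  Term 2 contributes -3 + 2 · 4 = 5
p(4) = ⊕ of these = min[2, 10, 5] = 2.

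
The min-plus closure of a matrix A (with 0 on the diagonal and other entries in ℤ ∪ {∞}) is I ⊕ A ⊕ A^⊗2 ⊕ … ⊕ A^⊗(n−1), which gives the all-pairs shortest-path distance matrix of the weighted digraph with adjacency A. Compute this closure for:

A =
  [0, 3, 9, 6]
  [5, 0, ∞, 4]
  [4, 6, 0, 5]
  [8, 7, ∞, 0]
Closure =
  [0, 3, 9, 6]
  [5, 0, 14, 4]
  [4, 6, 0, 5]
  [8, 7, 17, 0]

This is the Floyd-Warshall all-pairs shortest-path computation. For each intermediate vertex k = 0, 1, …, 3, update dist[i][j] ← min(dist[i][j], dist[i][k] + dist[k][j]). The final matrix gives, for each (i, j), the minimum total weight of any directed path from i to j (possibly empty when i = j).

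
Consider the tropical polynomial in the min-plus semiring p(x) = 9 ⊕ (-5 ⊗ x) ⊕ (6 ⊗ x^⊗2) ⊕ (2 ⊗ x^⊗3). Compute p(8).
p(8) = 3

A tropical monomial a ⊗ x^⊗i evaluates to a + i · x. Evaluating each term at x = 8:
  Term 0 contributes 9 + 0 · 8 = 9
  Term 1 contributes -5 + 1 · 8 = 3
  Term 2 contributes 6 + 2 · 8 = 22
  Term 3 contributes 2 + 3 · 8 = 26
p(8) = ⊕ of these = min[9, 3, 22, 26] = 3.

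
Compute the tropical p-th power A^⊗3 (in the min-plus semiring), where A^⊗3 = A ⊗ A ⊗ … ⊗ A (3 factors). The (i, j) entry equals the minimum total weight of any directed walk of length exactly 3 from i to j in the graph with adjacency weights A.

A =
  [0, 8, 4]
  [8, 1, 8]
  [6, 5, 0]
A^⊗3 =
  [0, 8, 4]
  [8, 3, 8]
  [6, 5, 0]

Each entry (A^⊗3)_ij equals the minimum over all length-3 walks i = v_0 → v_1 → … → v_3 = j of Σ_t A[v_t][v_{t+1}]. For example, for (i, j) = (0, 2) we minimise over 9 possible intermediate vertex sequences; the minimum is 4, attained along the walk 0 → 0 → 0 → 2.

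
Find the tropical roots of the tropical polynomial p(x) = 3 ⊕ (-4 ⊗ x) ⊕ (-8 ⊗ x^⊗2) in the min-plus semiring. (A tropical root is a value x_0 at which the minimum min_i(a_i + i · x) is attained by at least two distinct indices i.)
Roots: {4, 7}

Each tropical root is a break point of the lower envelope of the lines y = a_i + i · x (there are 3 lines, with slopes 0, 1, ..., 2). Only the lines that attain the minimum somewhere contribute to roots; other lines are dominated. Here the surviving (envelope) indices are i = 2, i = 1, i = 0.
Intersections between consecutive envelope lines give the roots: for adjacent envelope indices i < j the intersection is x = (a_i − a_j) / (j − i). Reading off the sorted break points: {4, 7}.
Verification: at each break x_0, at least two indices attain the minimum of min_i(a_i + i · x_0).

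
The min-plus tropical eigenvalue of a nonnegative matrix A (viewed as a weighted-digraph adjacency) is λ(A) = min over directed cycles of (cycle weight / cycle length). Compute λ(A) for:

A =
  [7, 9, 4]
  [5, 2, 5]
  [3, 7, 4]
λ(A) = 2

Enumerate directed cycles and compute their means (weight / length). Sample:
  cycle 0 → 0: weight = 7, length = 1, mean = 7/1 ≈ 7.000
  cycle 1 → 1: weight = 2, length = 1, mean = 2/1 ≈ 2.000
  cycle 2 → 2: weight = 4, length = 1, mean = 4/1 ≈ 4.000
  cycle 0 → 1 → 0: weight = 14, length = 2, mean = 14/2 ≈ 7.000
  cycle 0 → 2 → 0: weight = 7, length = 2, mean = 7/2 ≈ 3.500
  cycle 1 → 0 → 1: weight = 14, length = 2, mean = 14/2 ≈ 7.000
Minimum mean = 2.000, attained e.g. along the cycle 1 → 1 with weight 2 and length 1. So λ(A) = 2/1 = 2.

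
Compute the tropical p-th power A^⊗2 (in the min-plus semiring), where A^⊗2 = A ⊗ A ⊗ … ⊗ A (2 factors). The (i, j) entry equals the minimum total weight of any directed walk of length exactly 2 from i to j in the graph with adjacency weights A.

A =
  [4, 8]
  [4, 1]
A^⊗2 =
  [8, 9]
  [5, 2]

Each entry (A^⊗2)_ij equals the minimum over all length-2 walks i = v_0 → v_1 → … → v_2 = j of Σ_t A[v_t][v_{t+1}]. For example, for (i, j) = (0, 1) we minimise over 2 possible intermediate vertex sequences; the minimum is 9, attained along the walk 0 → 1 → 1.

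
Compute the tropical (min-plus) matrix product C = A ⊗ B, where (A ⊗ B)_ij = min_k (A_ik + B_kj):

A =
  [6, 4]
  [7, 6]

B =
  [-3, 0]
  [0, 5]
A ⊗ B =
  [3, 6]
  [4, 7]

Apply the min-plus product entry-by-entry:
  C[0][0] = min over k of (A[0][0] + B[0][0] = 6 + -3 = 3, A[0][1] + B[1][0] = 4 + 0 = 4) = 3 (attained at k = 0)
  C[0][1] = min over k of (A[0][0] + B[0][1] = 6 + 0 = 6, A[0][1] + B[1][1] = 4 + 5 = 9) = 6 (attained at k = 0)
  C[1][0] = min over k of (A[1][0] + B[0][0] = 7 + -3 = 4, A[1][1] + B[1][0] = 6 + 0 = 6) = 4 (attained at k = 0)
  C[1][1] = min over k of (A[1][0] + B[0][1] = 7 + 0 = 7, A[1][1] + B[1][1] = 6 + 5 = 11) = 7 (attained at k = 0)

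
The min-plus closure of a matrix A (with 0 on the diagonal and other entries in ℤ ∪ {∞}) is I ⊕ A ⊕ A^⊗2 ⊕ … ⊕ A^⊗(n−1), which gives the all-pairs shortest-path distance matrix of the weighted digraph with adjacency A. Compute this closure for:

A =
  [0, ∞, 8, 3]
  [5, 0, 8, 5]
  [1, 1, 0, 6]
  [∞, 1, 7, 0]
Closure =
  [0, 4, 8, 3]
  [5, 0, 8, 5]
  [1, 1, 0, 4]
  [6, 1, 7, 0]

This is the Floyd-Warshall all-pairs shortest-path computation. For each intermediate vertex k = 0, 1, …, 3, update dist[i][j] ← min(dist[i][j], dist[i][k] + dist[k][j]). The final matrix gives, for each (i, j), the minimum total weight of any directed path from i to j (possibly empty when i = j).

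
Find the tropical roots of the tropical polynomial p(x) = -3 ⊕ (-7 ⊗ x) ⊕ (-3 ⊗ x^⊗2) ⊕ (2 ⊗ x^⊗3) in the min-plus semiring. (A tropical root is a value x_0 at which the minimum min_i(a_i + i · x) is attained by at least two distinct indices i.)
Roots: {-5, -4, 4}

Each tropical root is a break point of the lower envelope of the lines y = a_i + i · x (there are 4 lines, with slopes 0, 1, ..., 3). Only the lines that attain the minimum somewhere contribute to roots; other lines are dominated. Here the surviving (envelope) indices are i = 3, i = 2, i = 1, i = 0.
Intersections between consecutive envelope lines give the roots: for adjacent envelope indices i < j the intersection is x = (a_i − a_j) / (j − i). Reading off the sorted break points: {-5, -4, 4}.
Verification: at each break x_0, at least two indices attain the minimum of min_i(a_i + i · x_0).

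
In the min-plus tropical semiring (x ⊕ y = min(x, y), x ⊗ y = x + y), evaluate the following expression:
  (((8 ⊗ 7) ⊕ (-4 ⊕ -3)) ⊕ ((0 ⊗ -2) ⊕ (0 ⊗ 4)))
(((8 ⊗ 7) ⊕ (-4 ⊕ -3)) ⊕ ((0 ⊗ -2) ⊕ (0 ⊗ 4))) = -4

Expand innermost to outermost. Recall ⊕ takes the minimum of its arguments and ⊗ takes their sum. Working out the expression (((8 ⊗ 7) ⊕ (-4 ⊕ -3)) ⊕ ((0 ⊗ -2) ⊕ (0 ⊗ 4))) gives -4.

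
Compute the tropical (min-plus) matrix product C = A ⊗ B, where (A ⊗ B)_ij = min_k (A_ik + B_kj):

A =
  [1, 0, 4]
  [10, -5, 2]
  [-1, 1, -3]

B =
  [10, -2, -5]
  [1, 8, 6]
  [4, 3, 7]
A ⊗ B =
  [1, -1, -4]
  [-4, 3, 1]
  [1, -3, -6]

Apply the min-plus product entry-by-entry:
  C[0][0] = min over k of (A[0][0] + B[0][0] = 1 + 10 = 11, A[0][1] + B[1][0] = 0 + 1 = 1, A[0][2] + B[2][0] = 4 + 4 = 8) = 1 (attained at k = 1)
  C[0][1] = min over k of (A[0][0] + B[0][1] = 1 + -2 = -1, A[0][1] + B[1][1] = 0 + 8 = 8, A[0][2] + B[2][1] = 4 + 3 = 7) = -1 (attained at k = 0)
  C[0][2] = min over k of (A[0][0] + B[0][2] = 1 + -5 = -4, A[0][1] + B[1][2] = 0 + 6 = 6, A[0][2] + B[2][2] = 4 + 7 = 11) = -4 (attained at k = 0)
  C[1][0] = min over k of (A[1][0] + B[0][0] = 10 + 10 = 20, A[1][1] + B[1][0] = -5 + 1 = -4, A[1][2] + B[2][0] = 2 + 4 = 6) = -4 (attained at k = 1)
  C[1][1] = min over k of (A[1][0] + B[0][1] = 10 + -2 = 8, A[1][1] + B[1][1] = -5 + 8 = 3, A[1][2] + B[2][1] = 2 + 3 = 5) = 3 (attained at k = 1)
  C[1][2] = min over k of (A[1][0] + B[0][2] = 10 + -5 = 5, A[1][1] + B[1][2] = -5 + 6 = 1, A[1][2] + B[2][2] = 2 + 7 = 9) = 1 (attained at k = 1)
  C[2][0] = min over k of (A[2][0] + B[0][0] = -1 + 10 = 9, A[2][1] + B[1][0] = 1 + 1 = 2, A[2][2] + B[2][0] = -3 + 4 = 1) = 1 (attained at k = 2)
  C[2][1] = min over k of (A[2][0] + B[0][1] = -1 + -2 = -3, A[2][1] + B[1][1] = 1 + 8 = 9, A[2][2] + B[2][1] = -3 + 3 = 0) = -3 (attained at k = 0)
  C[2][2] = min over k of (A[2][0] + B[0][2] = -1 + -5 = -6, A[2][1] + B[1][2] = 1 + 6 = 7, A[2][2] + B[2][2] = -3 + 7 = 4) = -6 (attained at k = 0)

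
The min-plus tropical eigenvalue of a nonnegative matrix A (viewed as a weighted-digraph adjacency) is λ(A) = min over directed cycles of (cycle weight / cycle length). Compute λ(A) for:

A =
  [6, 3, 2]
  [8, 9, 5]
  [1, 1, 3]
λ(A) = 3/2

Enumerate directed cycles and compute their means (weight / length). Sample:
  cycle 0 → 0: weight = 6, length = 1, mean = 6/1 ≈ 6.000
  cycle 1 → 1: weight = 9, length = 1, mean = 9/1 ≈ 9.000
  cycle 2 → 2: weight = 3, length = 1, mean = 3/1 ≈ 3.000
  cycle 0 → 1 → 0: weight = 11, length = 2, mean = 11/2 ≈ 5.500
  cycle 0 → 2 → 0: weight = 3, length = 2, mean = 3/2 ≈ 1.500
  cycle 1 → 0 → 1: weight = 11, length = 2, mean = 11/2 ≈ 5.500
Minimum mean = 1.500, attained e.g. along the cycle 0 → 2 → 0 with weight 3 and length 2. So λ(A) = 3/2 = 3/2.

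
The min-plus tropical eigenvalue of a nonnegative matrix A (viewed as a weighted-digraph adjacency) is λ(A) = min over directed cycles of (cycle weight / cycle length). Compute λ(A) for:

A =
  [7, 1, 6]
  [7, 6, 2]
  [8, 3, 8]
λ(A) = 5/2

Enumerate directed cycles and compute their means (weight / length). Sample:
  cycle 0 → 0: weight = 7, length = 1, mean = 7/1 ≈ 7.000
  cycle 1 → 1: weight = 6, length = 1, mean = 6/1 ≈ 6.000
  cycle 2 → 2: weight = 8, length = 1, mean = 8/1 ≈ 8.000
  cycle 0 → 1 → 0: weight = 8, length = 2, mean = 8/2 ≈ 4.000
  cycle 0 → 2 → 0: weight = 14, length = 2, mean = 14/2 ≈ 7.000
  cycle 1 → 0 → 1: weight = 8, length = 2, mean = 8/2 ≈ 4.000
Minimum mean = 2.500, attained e.g. along the cycle 1 → 2 → 1 with weight 5 and length 2. So λ(A) = 5/2 = 5/2.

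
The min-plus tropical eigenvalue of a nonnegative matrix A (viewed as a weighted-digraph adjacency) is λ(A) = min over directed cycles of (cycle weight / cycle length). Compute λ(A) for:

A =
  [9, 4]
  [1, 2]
λ(A) = 2

Enumerate directed cycles and compute their means (weight / length). Sample:
  cycle 0 → 0: weight = 9, length = 1, mean = 9/1 ≈ 9.000
  cycle 1 → 1: weight = 2, length = 1, mean = 2/1 ≈ 2.000
  cycle 0 → 1 → 0: weight = 5, length = 2, mean = 5/2 ≈ 2.500
  cycle 1 → 0 → 1: weight = 5, length = 2, mean = 5/2 ≈ 2.500
Minimum mean = 2.000, attained e.g. along the cycle 1 → 1 with weight 2 and length 1. So λ(A) = 2/1 = 2.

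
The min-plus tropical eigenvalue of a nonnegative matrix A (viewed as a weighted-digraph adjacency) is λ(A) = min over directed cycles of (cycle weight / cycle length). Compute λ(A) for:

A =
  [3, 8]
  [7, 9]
λ(A) = 3

Enumerate directed cycles and compute their means (weight / length). Sample:
  cycle 0 → 0: weight = 3, length = 1, mean = 3/1 ≈ 3.000
  cycle 1 → 1: weight = 9, length = 1, mean = 9/1 ≈ 9.000
  cycle 0 → 1 → 0: weight = 15, length = 2, mean = 15/2 ≈ 7.500
  cycle 1 → 0 → 1: weight = 15, length = 2, mean = 15/2 ≈ 7.500
Minimum mean = 3.000, attained e.g. along the cycle 0 → 0 with weight 3 and length 1. So λ(A) = 3/1 = 3.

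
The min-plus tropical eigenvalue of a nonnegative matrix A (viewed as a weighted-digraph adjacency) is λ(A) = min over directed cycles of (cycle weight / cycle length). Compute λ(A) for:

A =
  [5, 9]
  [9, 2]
λ(A) = 2

Enumerate directed cycles and compute their means (weight / length). Sample:
  cycle 0 → 0: weight = 5, length = 1, mean = 5/1 ≈ 5.000
  cycle 1 → 1: weight = 2, length = 1, mean = 2/1 ≈ 2.000
  cycle 0 → 1 → 0: weight = 18, length = 2, mean = 18/2 ≈ 9.000
  cycle 1 → 0 → 1: weight = 18, length = 2, mean = 18/2 ≈ 9.000
Minimum mean = 2.000, attained e.g. along the cycle 1 → 1 with weight 2 and length 1. So λ(A) = 2/1 = 2.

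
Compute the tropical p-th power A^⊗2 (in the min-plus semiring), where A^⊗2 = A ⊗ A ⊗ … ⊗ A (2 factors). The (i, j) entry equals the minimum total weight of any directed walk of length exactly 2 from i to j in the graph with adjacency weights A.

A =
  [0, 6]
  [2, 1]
A^⊗2 =
  [0, 6]
  [2, 2]

Each entry (A^⊗2)_ij equals the minimum over all length-2 walks i = v_0 → v_1 → … → v_2 = j of Σ_t A[v_t][v_{t+1}]. For example, for (i, j) = (0, 1) we minimise over 2 possible intermediate vertex sequences; the minimum is 6, attained along the walk 0 → 0 → 1.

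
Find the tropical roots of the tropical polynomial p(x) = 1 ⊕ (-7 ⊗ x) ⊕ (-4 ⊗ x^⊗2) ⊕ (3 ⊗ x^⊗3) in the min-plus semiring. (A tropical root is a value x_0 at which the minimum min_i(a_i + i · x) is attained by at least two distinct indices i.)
Roots: {-7, -3, 8}

Each tropical root is a break point of the lower envelope of the lines y = a_i + i · x (there are 4 lines, with slopes 0, 1, ..., 3). Only the lines that attain the minimum somewhere contribute to roots; other lines are dominated. Here the surviving (envelope) indices are i = 3, i = 2, i = 1, i = 0.
Intersections between consecutive envelope lines give the roots: for adjacent envelope indices i < j the intersection is x = (a_i − a_j) / (j − i). Reading off the sorted break points: {-7, -3, 8}.
Verification: at each break x_0, at least two indices attain the minimum of min_i(a_i + i · x_0).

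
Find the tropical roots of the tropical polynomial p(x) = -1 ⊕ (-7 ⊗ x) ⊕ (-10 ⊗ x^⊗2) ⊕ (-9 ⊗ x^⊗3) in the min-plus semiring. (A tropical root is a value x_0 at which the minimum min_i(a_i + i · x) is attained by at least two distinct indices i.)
Roots: {-1, 3, 6}

Each tropical root is a break point of the lower envelope of the lines y = a_i + i · x (there are 4 lines, with slopes 0, 1, ..., 3). Only the lines that attain the minimum somewhere contribute to roots; other lines are dominated. Here the surviving (envelope) indices are i = 3, i = 2, i = 1, i = 0.
Intersections between consecutive envelope lines give the roots: for adjacent envelope indices i < j the intersection is x = (a_i − a_j) / (j − i). Reading off the sorted break points: {-1, 3, 6}.
Verification: at each break x_0, at least two indices attain the minimum of min_i(a_i + i · x_0).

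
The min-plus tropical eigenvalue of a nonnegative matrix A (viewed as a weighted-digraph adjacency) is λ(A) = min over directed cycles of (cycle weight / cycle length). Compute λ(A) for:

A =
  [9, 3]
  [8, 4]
λ(A) = 4

Enumerate directed cycles and compute their means (weight / length). Sample:
  cycle 0 → 0: weight = 9, length = 1, mean = 9/1 ≈ 9.000
  cycle 1 → 1: weight = 4, length = 1, mean = 4/1 ≈ 4.000
  cycle 0 → 1 → 0: weight = 11, length = 2, mean = 11/2 ≈ 5.500
  cycle 1 → 0 → 1: weight = 11, length = 2, mean = 11/2 ≈ 5.500
Minimum mean = 4.000, attained e.g. along the cycle 1 → 1 with weight 4 and length 1. So λ(A) = 4/1 = 4.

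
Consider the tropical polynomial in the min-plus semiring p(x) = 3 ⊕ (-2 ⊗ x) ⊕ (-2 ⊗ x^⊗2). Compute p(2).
p(2) = 0

A tropical monomial a ⊗ x^⊗i evaluates to a + i · x. Evaluating each term at x = 2:
  Term 0 contributes 3 + 0 · 2 = 3
  Term 1 contributes -2 + 1 · 2 = 0
  Term 2 contributes -2 + 2 · 2 = 2
p(2) = ⊕ of these = min[3, 0, 2] = 0.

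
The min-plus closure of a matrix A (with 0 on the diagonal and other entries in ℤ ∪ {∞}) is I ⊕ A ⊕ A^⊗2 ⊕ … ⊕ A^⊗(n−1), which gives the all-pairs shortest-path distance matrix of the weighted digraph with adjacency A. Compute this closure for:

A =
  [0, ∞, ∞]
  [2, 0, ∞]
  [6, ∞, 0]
Closure =
  [0, ∞, ∞]
  [2, 0, ∞]
  [6, ∞, 0]

This is the Floyd-Warshall all-pairs shortest-path computation. For each intermediate vertex k = 0, 1, …, 2, update dist[i][j] ← min(dist[i][j], dist[i][k] + dist[k][j]). The final matrix gives, for each (i, j), the minimum total weight of any directed path from i to j (possibly empty when i = j).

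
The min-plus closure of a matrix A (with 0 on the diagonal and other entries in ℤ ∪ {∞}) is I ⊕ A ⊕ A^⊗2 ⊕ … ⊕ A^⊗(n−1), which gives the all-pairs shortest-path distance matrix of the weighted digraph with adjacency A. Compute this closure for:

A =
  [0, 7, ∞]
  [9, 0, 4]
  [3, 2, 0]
Closure =
  [0, 7, 11]
  [7, 0, 4]
  [3, 2, 0]

This is the Floyd-Warshall all-pairs shortest-path computation. For each intermediate vertex k = 0, 1, …, 2, update dist[i][j] ← min(dist[i][j], dist[i][k] + dist[k][j]). The final matrix gives, for each (i, j), the minimum total weight of any directed path from i to j (possibly empty when i = j).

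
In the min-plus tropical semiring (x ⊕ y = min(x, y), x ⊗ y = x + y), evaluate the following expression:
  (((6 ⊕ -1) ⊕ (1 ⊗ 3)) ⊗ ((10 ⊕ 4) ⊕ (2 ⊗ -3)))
(((6 ⊕ -1) ⊕ (1 ⊗ 3)) ⊗ ((10 ⊕ 4) ⊕ (2 ⊗ -3))) = -2

Expand innermost to outermost. Recall ⊕ takes the minimum of its arguments and ⊗ takes their sum. Working out the expression (((6 ⊕ -1) ⊕ (1 ⊗ 3)) ⊗ ((10 ⊕ 4) ⊕ (2 ⊗ -3))) gives -2.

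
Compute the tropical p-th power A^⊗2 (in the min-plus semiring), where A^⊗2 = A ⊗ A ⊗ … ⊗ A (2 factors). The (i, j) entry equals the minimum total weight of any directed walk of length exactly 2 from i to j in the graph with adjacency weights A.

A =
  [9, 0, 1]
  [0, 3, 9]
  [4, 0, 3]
A^⊗2 =
  [0, 1, 4]
  [3, 0, 1]
  [0, 3, 5]

Each entry (A^⊗2)_ij equals the minimum over all length-2 walks i = v_0 → v_1 → … → v_2 = j of Σ_t A[v_t][v_{t+1}]. For example, for (i, j) = (0, 2) we minimise over 3 possible intermediate vertex sequences; the minimum is 4, attained along the walk 0 → 2 → 2.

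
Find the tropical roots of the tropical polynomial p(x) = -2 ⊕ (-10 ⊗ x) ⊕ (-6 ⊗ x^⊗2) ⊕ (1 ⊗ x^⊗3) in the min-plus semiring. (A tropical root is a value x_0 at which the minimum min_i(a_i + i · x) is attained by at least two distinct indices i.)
Roots: {-7, -4, 8}

Each tropical root is a break point of the lower envelope of the lines y = a_i + i · x (there are 4 lines, with slopes 0, 1, ..., 3). Only the lines that attain the minimum somewhere contribute to roots; other lines are dominated. Here the surviving (envelope) indices are i = 3, i = 2, i = 1, i = 0.
Intersections between consecutive envelope lines give the roots: for adjacent envelope indices i < j the intersection is x = (a_i − a_j) / (j − i). Reading off the sorted break points: {-7, -4, 8}.
Verification: at each break x_0, at least two indices attain the minimum of min_i(a_i + i · x_0).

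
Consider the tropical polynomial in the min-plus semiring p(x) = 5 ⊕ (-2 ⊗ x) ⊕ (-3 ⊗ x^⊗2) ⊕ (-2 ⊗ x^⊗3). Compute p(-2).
p(-2) = -8

A tropical monomial a ⊗ x^⊗i evaluates to a + i · x. Evaluating each term at x = -2:
  Term 0 contributes 5 + 0 · -2 = 5
  Term 1 contributes -2 + 1 · -2 = -4
  Term 2 contributes -3 + 2 · -2 = -7
  Term 3 contributes -2 + 3 · -2 = -8
p(-2) = ⊕ of these = min[5, -4, -7, -8] = -8.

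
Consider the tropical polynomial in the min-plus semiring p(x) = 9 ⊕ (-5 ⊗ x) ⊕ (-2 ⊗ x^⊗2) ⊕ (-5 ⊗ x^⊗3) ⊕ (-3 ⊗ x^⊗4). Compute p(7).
p(7) = 2

A tropical monomial a ⊗ x^⊗i evaluates to a + i · x. Evaluating each term at x = 7:
  Term 0 contributes 9 + 0 · 7 = 9
  Term 1 contributes -5 + 1 · 7 = 2
  Term 2 contributes -2 + 2 · 7 = 12
  Term 3 contributes -5 + 3 · 7 = 16
  Term 4 contributes -3 + 4 · 7 = 25
p(7) = ⊕ of these = min[9, 2, 12, 16, 25] = 2.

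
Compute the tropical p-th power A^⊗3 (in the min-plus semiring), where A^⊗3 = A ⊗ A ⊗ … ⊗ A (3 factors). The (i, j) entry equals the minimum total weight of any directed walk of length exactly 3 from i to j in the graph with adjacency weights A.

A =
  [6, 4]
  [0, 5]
A^⊗3 =
  [9, 8]
  [4, 9]

Each entry (A^⊗3)_ij equals the minimum over all length-3 walks i = v_0 → v_1 → … → v_3 = j of Σ_t A[v_t][v_{t+1}]. For example, for (i, j) = (0, 1) we minimise over 4 possible intermediate vertex sequences; the minimum is 8, attained along the walk 0 → 1 → 0 → 1.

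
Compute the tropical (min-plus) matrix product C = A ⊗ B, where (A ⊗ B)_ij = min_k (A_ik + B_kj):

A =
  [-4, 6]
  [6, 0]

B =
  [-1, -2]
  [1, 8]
A ⊗ B =
  [-5, -6]
  [1, 4]

Apply the min-plus product entry-by-entry:
  C[0][0] = min over k of (A[0][0] + B[0][0] = -4 + -1 = -5, A[0][1] + B[1][0] = 6 + 1 = 7) = -5 (attained at k = 0)
  C[0][1] = min over k of (A[0][0] + B[0][1] = -4 + -2 = -6, A[0][1] + B[1][1] = 6 + 8 = 14) = -6 (attained at k = 0)
  C[1][0] = min over k of (A[1][0] + B[0][0] = 6 + -1 = 5, A[1][1] + B[1][0] = 0 + 1 = 1) = 1 (attained at k = 1)
  C[1][1] = min over k of (A[1][0] + B[0][1] = 6 + -2 = 4, A[1][1] + B[1][1] = 0 + 8 = 8) = 4 (attained at k = 0)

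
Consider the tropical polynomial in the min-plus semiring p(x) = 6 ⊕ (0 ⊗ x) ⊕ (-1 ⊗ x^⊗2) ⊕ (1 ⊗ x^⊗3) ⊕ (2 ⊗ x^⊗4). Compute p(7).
p(7) = 6

A tropical monomial a ⊗ x^⊗i evaluates to a + i · x. Evaluating each term at x = 7:
  Term 0 contributes 6 + 0 · 7 = 6
  Term 1 contributes 0 + 1 · 7 = 7
  Term 2 contributes -1 + 2 · 7 = 13
  Term 3 contributes 1 + 3 · 7 = 22
  Term 4 contributes 2 + 4 · 7 = 30
p(7) = ⊕ of these = min[6, 7, 13, 22, 30] = 6.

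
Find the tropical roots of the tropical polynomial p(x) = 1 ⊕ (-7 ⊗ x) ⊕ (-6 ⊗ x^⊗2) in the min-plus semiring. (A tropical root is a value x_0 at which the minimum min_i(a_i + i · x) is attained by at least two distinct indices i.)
Roots: {-1, 8}

Each tropical root is a break point of the lower envelope of the lines y = a_i + i · x (there are 3 lines, with slopes 0, 1, ..., 2). Only the lines that attain the minimum somewhere contribute to roots; other lines are dominated. Here the surviving (envelope) indices are i = 2, i = 1, i = 0.
Intersections between consecutive envelope lines give the roots: for adjacent envelope indices i < j the intersection is x = (a_i − a_j) / (j − i). Reading off the sorted break points: {-1, 8}.
Verification: at each break x_0, at least two indices attain the minimum of min_i(a_i + i · x_0).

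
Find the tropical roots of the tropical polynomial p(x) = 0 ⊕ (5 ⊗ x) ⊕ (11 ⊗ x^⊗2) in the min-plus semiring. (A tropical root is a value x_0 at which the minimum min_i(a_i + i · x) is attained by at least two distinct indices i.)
Roots: {-6, -5}

Each tropical root is a break point of the lower envelope of the lines y = a_i + i · x (there are 3 lines, with slopes 0, 1, ..., 2). Only the lines that attain the minimum somewhere contribute to roots; other lines are dominated. Here the surviving (envelope) indices are i = 2, i = 1, i = 0.
Intersections between consecutive envelope lines give the roots: for adjacent envelope indices i < j the intersection is x = (a_i − a_j) / (j − i). Reading off the sorted break points: {-6, -5}.
Verification: at each break x_0, at least two indices attain the minimum of min_i(a_i + i · x_0).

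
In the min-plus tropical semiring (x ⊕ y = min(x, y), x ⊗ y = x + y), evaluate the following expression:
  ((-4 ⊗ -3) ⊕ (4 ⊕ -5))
((-4 ⊗ -3) ⊕ (4 ⊕ -5)) = -7

Expand innermost to outermost. Recall ⊕ takes the minimum of its arguments and ⊗ takes their sum. Working out the expression ((-4 ⊗ -3) ⊕ (4 ⊕ -5)) gives -7.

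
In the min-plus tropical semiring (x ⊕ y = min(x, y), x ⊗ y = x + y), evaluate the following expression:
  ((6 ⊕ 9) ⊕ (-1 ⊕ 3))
((6 ⊕ 9) ⊕ (-1 ⊕ 3)) = -1

Expand innermost to outermost. Recall ⊕ takes the minimum of its arguments and ⊗ takes their sum. Working out the expression ((6 ⊕ 9) ⊕ (-1 ⊕ 3)) gives -1.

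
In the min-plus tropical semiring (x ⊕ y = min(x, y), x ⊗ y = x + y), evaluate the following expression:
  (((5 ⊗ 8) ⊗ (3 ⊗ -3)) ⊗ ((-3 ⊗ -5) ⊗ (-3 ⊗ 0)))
(((5 ⊗ 8) ⊗ (3 ⊗ -3)) ⊗ ((-3 ⊗ -5) ⊗ (-3 ⊗ 0))) = 2

Expand innermost to outermost. Recall ⊕ takes the minimum of its arguments and ⊗ takes their sum. Working out the expression (((5 ⊗ 8) ⊗ (3 ⊗ -3)) ⊗ ((-3 ⊗ -5) ⊗ (-3 ⊗ 0))) gives 2.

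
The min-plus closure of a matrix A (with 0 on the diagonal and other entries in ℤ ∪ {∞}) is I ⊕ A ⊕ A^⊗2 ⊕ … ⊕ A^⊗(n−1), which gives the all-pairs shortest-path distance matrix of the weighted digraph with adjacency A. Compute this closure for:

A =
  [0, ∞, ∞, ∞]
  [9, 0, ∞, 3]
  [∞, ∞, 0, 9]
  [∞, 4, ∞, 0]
Closure =
  [0, ∞, ∞, ∞]
  [9, 0, ∞, 3]
  [22, 13, 0, 9]
  [13, 4, ∞, 0]

This is the Floyd-Warshall all-pairs shortest-path computation. For each intermediate vertex k = 0, 1, …, 3, update dist[i][j] ← min(dist[i][j], dist[i][k] + dist[k][j]). The final matrix gives, for each (i, j), the minimum total weight of any directed path from i to j (possibly empty when i = j).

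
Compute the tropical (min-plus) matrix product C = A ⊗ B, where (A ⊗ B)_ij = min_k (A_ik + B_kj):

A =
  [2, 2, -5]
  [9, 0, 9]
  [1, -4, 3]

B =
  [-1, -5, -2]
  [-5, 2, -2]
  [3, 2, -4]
A ⊗ B =
  [-3, -3, -9]
  [-5, 2, -2]
  [-9, -4, -6]

Apply the min-plus product entry-by-entry:
  C[0][0] = min over k of (A[0][0] + B[0][0] = 2 + -1 = 1, A[0][1] + B[1][0] = 2 + -5 = -3, A[0][2] + B[2][0] = -5 + 3 = -2) = -3 (attained at k = 1)
  C[0][1] = min over k of (A[0][0] + B[0][1] = 2 + -5 = -3, A[0][1] + B[1][1] = 2 + 2 = 4, A[0][2] + B[2][1] = -5 + 2 = -3) = -3 (attained at k = 0)
  C[0][2] = min over k of (A[0][0] + B[0][2] = 2 + -2 = 0, A[0][1] + B[1][2] = 2 + -2 = 0, A[0][2] + B[2][2] = -5 + -4 = -9) = -9 (attained at k = 2)
  C[1][0] = min over k of (A[1][0] + B[0][0] = 9 + -1 = 8, A[1][1] + B[1][0] = 0 + -5 = -5, A[1][2] + B[2][0] = 9 + 3 = 12) = -5 (attained at k = 1)
  C[1][1] = min over k of (A[1][0] + B[0][1] = 9 + -5 = 4, A[1][1] + B[1][1] = 0 + 2 = 2, A[1][2] + B[2][1] = 9 + 2 = 11) = 2 (attained at k = 1)
  C[1][2] = min over k of (A[1][0] + B[0][2] = 9 + -2 = 7, A[1][1] + B[1][2] = 0 + -2 = -2, A[1][2] + B[2][2] = 9 + -4 = 5) = -2 (attained at k = 1)
  C[2][0] = min over k of (A[2][0] + B[0][0] = 1 + -1 = 0, A[2][1] + B[1][0] = -4 + -5 = -9, A[2][2] + B[2][0] = 3 + 3 = 6) = -9 (attained at k = 1)
  C[2][1] = min over k of (A[2][0] + B[0][1] = 1 + -5 = -4, A[2][1] + B[1][1] = -4 + 2 = -2, A[2][2] + B[2][1] = 3 + 2 = 5) = -4 (attained at k = 0)
  C[2][2] = min over k of (A[2][0] + B[0][2] = 1 + -2 = -1, A[2][1] + B[1][2] = -4 + -2 = -6, A[2][2] + B[2][2] = 3 + -4 = -1) = -6 (attained at k = 1)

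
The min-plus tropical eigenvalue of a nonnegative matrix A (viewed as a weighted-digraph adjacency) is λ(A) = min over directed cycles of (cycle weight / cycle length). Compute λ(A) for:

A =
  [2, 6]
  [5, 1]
λ(A) = 1

Enumerate directed cycles and compute their means (weight / length). Sample:
  cycle 0 → 0: weight = 2, length = 1, mean = 2/1 ≈ 2.000
  cycle 1 → 1: weight = 1, length = 1, mean = 1/1 ≈ 1.000
  cycle 0 → 1 → 0: weight = 11, length = 2, mean = 11/2 ≈ 5.500
  cycle 1 → 0 → 1: weight = 11, length = 2, mean = 11/2 ≈ 5.500
Minimum mean = 1.000, attained e.g. along the cycle 1 → 1 with weight 1 and length 1. So λ(A) = 1/1 = 1.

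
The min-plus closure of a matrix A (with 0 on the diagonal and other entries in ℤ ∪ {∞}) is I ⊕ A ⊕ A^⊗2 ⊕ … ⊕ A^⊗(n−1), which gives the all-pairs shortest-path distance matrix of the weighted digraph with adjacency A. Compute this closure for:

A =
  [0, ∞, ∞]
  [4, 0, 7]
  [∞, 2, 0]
Closure =
  [0, ∞, ∞]
  [4, 0, 7]
  [6, 2, 0]

This is the Floyd-Warshall all-pairs shortest-path computation. For each intermediate vertex k = 0, 1, …, 2, update dist[i][j] ← min(dist[i][j], dist[i][k] + dist[k][j]). The final matrix gives, for each (i, j), the minimum total weight of any directed path from i to j (possibly empty when i = j).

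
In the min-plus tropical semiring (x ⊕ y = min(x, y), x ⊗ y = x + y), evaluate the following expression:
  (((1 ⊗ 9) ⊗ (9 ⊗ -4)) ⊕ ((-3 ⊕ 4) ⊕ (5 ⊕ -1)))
(((1 ⊗ 9) ⊗ (9 ⊗ -4)) ⊕ ((-3 ⊕ 4) ⊕ (5 ⊕ -1))) = -3

Expand innermost to outermost. Recall ⊕ takes the minimum of its arguments and ⊗ takes their sum. Working out the expression (((1 ⊗ 9) ⊗ (9 ⊗ -4)) ⊕ ((-3 ⊕ 4) ⊕ (5 ⊕ -1))) gives -3.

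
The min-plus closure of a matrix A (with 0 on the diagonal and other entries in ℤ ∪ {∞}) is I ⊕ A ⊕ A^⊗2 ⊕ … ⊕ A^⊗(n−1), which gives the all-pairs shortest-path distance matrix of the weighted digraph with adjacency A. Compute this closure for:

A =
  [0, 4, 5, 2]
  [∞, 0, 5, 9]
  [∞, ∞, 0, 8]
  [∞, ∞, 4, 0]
Closure =
  [0, 4, 5, 2]
  [∞, 0, 5, 9]
  [∞, ∞, 0, 8]
  [∞, ∞, 4, 0]

This is the Floyd-Warshall all-pairs shortest-path computation. For each intermediate vertex k = 0, 1, …, 3, update dist[i][j] ← min(dist[i][j], dist[i][k] + dist[k][j]). The final matrix gives, for each (i, j), the minimum total weight of any directed path from i to j (possibly empty when i = j).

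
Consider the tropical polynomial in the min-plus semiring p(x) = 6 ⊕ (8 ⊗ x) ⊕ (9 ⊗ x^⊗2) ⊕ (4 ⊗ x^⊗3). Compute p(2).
p(2) = 6

A tropical monomial a ⊗ x^⊗i evaluates to a + i · x. Evaluating each term at x = 2:
  Term 0 contributes 6 + 0 · 2 = 6
  Term 1 contributes 8 + 1 · 2 = 10
  Term 2 contributes 9 + 2 · 2 = 13
  Term 3 contributes 4 + 3 · 2 = 10
p(2) = ⊕ of these = min[6, 10, 13, 10] = 6.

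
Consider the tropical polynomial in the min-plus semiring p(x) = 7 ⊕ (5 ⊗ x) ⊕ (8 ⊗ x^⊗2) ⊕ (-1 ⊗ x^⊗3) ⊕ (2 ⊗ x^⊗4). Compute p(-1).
p(-1) = -4

A tropical monomial a ⊗ x^⊗i evaluates to a + i · x. Evaluating each term at x = -1:
  Term 0 contributes 7 + 0 · -1 = 7
  Term 1 contributes 5 + 1 · -1 = 4
  Term 2 contributes 8 + 2 · -1 = 6
  Term 3 contributes -1 + 3 · -1 = -4
  Term 4 contributes 2 + 4 · -1 = -2
p(-1) = ⊕ of these = min[7, 4, 6, -4, -2] = -4.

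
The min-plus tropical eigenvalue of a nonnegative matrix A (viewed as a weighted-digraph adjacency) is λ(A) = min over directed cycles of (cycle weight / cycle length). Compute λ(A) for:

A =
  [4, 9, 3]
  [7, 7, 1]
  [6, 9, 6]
λ(A) = 4

Enumerate directed cycles and compute their means (weight / length). Sample:
  cycle 0 → 0: weight = 4, length = 1, mean = 4/1 ≈ 4.000
  cycle 1 → 1: weight = 7, length = 1, mean = 7/1 ≈ 7.000
  cycle 2 → 2: weight = 6, length = 1, mean = 6/1 ≈ 6.000
  cycle 0 → 1 → 0: weight = 16, length = 2, mean = 16/2 ≈ 8.000
  cycle 0 → 2 → 0: weight = 9, length = 2, mean = 9/2 ≈ 4.500
  cycle 1 → 0 → 1: weight = 16, length = 2, mean = 16/2 ≈ 8.000
Minimum mean = 4.000, attained e.g. along the cycle 0 → 0 with weight 4 and length 1. So λ(A) = 4/1 = 4.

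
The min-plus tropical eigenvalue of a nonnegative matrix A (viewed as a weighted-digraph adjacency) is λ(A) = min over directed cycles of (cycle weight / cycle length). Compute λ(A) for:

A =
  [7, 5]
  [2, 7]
λ(A) = 7/2

Enumerate directed cycles and compute their means (weight / length). Sample:
  cycle 0 → 0: weight = 7, length = 1, mean = 7/1 ≈ 7.000
  cycle 1 → 1: weight = 7, length = 1, mean = 7/1 ≈ 7.000
  cycle 0 → 1 → 0: weight = 7, length = 2, mean = 7/2 ≈ 3.500
  cycle 1 → 0 → 1: weight = 7, length = 2, mean = 7/2 ≈ 3.500
Minimum mean = 3.500, attained e.g. along the cycle 0 → 1 → 0 with weight 7 and length 2. So λ(A) = 7/2 = 7/2.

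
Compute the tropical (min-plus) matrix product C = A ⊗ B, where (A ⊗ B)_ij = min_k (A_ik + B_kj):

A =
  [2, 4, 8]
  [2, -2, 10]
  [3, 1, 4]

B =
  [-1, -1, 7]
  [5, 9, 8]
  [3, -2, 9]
A ⊗ B =
  [1, 1, 9]
  [1, 1, 6]
  [2, 2, 9]

Apply the min-plus product entry-by-entry:
  C[0][0] = min over k of (A[0][0] + B[0][0] = 2 + -1 = 1, A[0][1] + B[1][0] = 4 + 5 = 9, A[0][2] + B[2][0] = 8 + 3 = 11) = 1 (attained at k = 0)
  C[0][1] = min over k of (A[0][0] + B[0][1] = 2 + -1 = 1, A[0][1] + B[1][1] = 4 + 9 = 13, A[0][2] + B[2][1] = 8 + -2 = 6) = 1 (attained at k = 0)
  C[0][2] = min over k of (A[0][0] + B[0][2] = 2 + 7 = 9, A[0][1] + B[1][2] = 4 + 8 = 12, A[0][2] + B[2][2] = 8 + 9 = 17) = 9 (attained at k = 0)
  C[1][0] = min over k of (A[1][0] + B[0][0] = 2 + -1 = 1, A[1][1] + B[1][0] = -2 + 5 = 3, A[1][2] + B[2][0] = 10 + 3 = 13) = 1 (attained at k = 0)
  C[1][1] = min over k of (A[1][0] + B[0][1] = 2 + -1 = 1, A[1][1] + B[1][1] = -2 + 9 = 7, A[1][2] + B[2][1] = 10 + -2 = 8) = 1 (attained at k = 0)
  C[1][2] = min over k of (A[1][0] + B[0][2] = 2 + 7 = 9, A[1][1] + B[1][2] = -2 + 8 = 6, A[1][2] + B[2][2] = 10 + 9 = 19) = 6 (attained at k = 1)
  C[2][0] = min over k of (A[2][0] + B[0][0] = 3 + -1 = 2, A[2][1] + B[1][0] = 1 + 5 = 6, A[2][2] + B[2][0] = 4 + 3 = 7) = 2 (attained at k = 0)
  C[2][1] = min over k of (A[2][0] + B[0][1] = 3 + -1 = 2, A[2][1] + B[1][1] = 1 + 9 = 10, A[2][2] + B[2][1] = 4 + -2 = 2) = 2 (attained at k = 0)
  C[2][2] = min over k of (A[2][0] + B[0][2] = 3 + 7 = 10, A[2][1] + B[1][2] = 1 + 8 = 9, A[2][2] + B[2][2] = 4 + 9 = 13) = 9 (attained at k = 1)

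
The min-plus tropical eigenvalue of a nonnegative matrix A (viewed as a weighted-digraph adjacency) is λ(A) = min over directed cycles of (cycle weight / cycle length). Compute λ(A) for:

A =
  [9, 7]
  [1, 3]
λ(A) = 3

Enumerate directed cycles and compute their means (weight / length). Sample:
  cycle 0 → 0: weight = 9, length = 1, mean = 9/1 ≈ 9.000
  cycle 1 → 1: weight = 3, length = 1, mean = 3/1 ≈ 3.000
  cycle 0 → 1 → 0: weight = 8, length = 2, mean = 8/2 ≈ 4.000
  cycle 1 → 0 → 1: weight = 8, length = 2, mean = 8/2 ≈ 4.000
Minimum mean = 3.000, attained e.g. along the cycle 1 → 1 with weight 3 and length 1. So λ(A) = 3/1 = 3.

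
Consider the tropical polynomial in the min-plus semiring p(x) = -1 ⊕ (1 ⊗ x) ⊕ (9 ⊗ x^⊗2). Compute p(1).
p(1) = -1

A tropical monomial a ⊗ x^⊗i evaluates to a + i · x. Evaluating each term at x = 1:
  Term 0 contributes -1 + 0 · 1 = -1
  Term 1 contributes 1 + 1 · 1 = 2
  Term 2 contributes 9 + 2 · 1 = 11
p(1) = ⊕ of these = min[-1, 2, 11] = -1.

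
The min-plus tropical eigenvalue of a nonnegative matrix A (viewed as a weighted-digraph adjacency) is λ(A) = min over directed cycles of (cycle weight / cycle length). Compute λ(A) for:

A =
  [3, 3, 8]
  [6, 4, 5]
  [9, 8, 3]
λ(A) = 3

Enumerate directed cycles and compute their means (weight / length). Sample:
  cycle 0 → 0: weight = 3, length = 1, mean = 3/1 ≈ 3.000
  cycle 1 → 1: weight = 4, length = 1, mean = 4/1 ≈ 4.000
  cycle 2 → 2: weight = 3, length = 1, mean = 3/1 ≈ 3.000
  cycle 0 → 1 → 0: weight = 9, length = 2, mean = 9/2 ≈ 4.500
  cycle 0 → 2 → 0: weight = 17, length = 2, mean = 17/2 ≈ 8.500
  cycle 1 → 0 → 1: weight = 9, length = 2, mean = 9/2 ≈ 4.500
Minimum mean = 3.000, attained e.g. along the cycle 0 → 0 with weight 3 and length 1. So λ(A) = 3/1 = 3.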